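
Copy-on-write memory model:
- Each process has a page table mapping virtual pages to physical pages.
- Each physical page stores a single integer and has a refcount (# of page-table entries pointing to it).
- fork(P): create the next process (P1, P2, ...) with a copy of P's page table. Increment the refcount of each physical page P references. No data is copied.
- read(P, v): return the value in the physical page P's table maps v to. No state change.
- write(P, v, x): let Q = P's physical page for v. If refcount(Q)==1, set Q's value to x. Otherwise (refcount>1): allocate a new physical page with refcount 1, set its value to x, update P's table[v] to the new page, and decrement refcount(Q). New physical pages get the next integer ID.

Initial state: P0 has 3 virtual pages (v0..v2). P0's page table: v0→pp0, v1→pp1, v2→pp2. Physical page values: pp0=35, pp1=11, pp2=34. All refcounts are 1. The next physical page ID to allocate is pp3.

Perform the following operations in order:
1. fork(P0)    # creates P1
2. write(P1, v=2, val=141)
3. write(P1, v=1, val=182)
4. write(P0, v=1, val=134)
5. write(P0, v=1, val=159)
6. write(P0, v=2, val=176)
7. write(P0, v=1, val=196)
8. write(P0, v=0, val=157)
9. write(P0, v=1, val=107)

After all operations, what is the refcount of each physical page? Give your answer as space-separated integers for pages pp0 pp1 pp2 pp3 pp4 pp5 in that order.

Answer: 1 1 1 1 1 1

Derivation:
Op 1: fork(P0) -> P1. 3 ppages; refcounts: pp0:2 pp1:2 pp2:2
Op 2: write(P1, v2, 141). refcount(pp2)=2>1 -> COPY to pp3. 4 ppages; refcounts: pp0:2 pp1:2 pp2:1 pp3:1
Op 3: write(P1, v1, 182). refcount(pp1)=2>1 -> COPY to pp4. 5 ppages; refcounts: pp0:2 pp1:1 pp2:1 pp3:1 pp4:1
Op 4: write(P0, v1, 134). refcount(pp1)=1 -> write in place. 5 ppages; refcounts: pp0:2 pp1:1 pp2:1 pp3:1 pp4:1
Op 5: write(P0, v1, 159). refcount(pp1)=1 -> write in place. 5 ppages; refcounts: pp0:2 pp1:1 pp2:1 pp3:1 pp4:1
Op 6: write(P0, v2, 176). refcount(pp2)=1 -> write in place. 5 ppages; refcounts: pp0:2 pp1:1 pp2:1 pp3:1 pp4:1
Op 7: write(P0, v1, 196). refcount(pp1)=1 -> write in place. 5 ppages; refcounts: pp0:2 pp1:1 pp2:1 pp3:1 pp4:1
Op 8: write(P0, v0, 157). refcount(pp0)=2>1 -> COPY to pp5. 6 ppages; refcounts: pp0:1 pp1:1 pp2:1 pp3:1 pp4:1 pp5:1
Op 9: write(P0, v1, 107). refcount(pp1)=1 -> write in place. 6 ppages; refcounts: pp0:1 pp1:1 pp2:1 pp3:1 pp4:1 pp5:1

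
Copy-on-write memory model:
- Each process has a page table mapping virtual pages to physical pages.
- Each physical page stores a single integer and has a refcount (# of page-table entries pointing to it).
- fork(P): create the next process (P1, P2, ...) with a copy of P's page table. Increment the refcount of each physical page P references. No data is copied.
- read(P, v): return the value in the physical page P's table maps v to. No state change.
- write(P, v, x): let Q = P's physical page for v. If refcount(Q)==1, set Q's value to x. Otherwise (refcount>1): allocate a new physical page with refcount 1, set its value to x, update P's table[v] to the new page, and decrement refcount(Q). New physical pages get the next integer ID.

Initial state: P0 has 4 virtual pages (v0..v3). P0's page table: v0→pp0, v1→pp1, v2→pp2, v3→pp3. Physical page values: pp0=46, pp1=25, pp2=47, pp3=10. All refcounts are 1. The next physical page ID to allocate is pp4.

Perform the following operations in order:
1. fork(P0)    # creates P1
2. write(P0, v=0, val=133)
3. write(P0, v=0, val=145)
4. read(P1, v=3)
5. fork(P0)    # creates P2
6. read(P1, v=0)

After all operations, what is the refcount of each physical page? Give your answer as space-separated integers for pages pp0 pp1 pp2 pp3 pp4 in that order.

Answer: 1 3 3 3 2

Derivation:
Op 1: fork(P0) -> P1. 4 ppages; refcounts: pp0:2 pp1:2 pp2:2 pp3:2
Op 2: write(P0, v0, 133). refcount(pp0)=2>1 -> COPY to pp4. 5 ppages; refcounts: pp0:1 pp1:2 pp2:2 pp3:2 pp4:1
Op 3: write(P0, v0, 145). refcount(pp4)=1 -> write in place. 5 ppages; refcounts: pp0:1 pp1:2 pp2:2 pp3:2 pp4:1
Op 4: read(P1, v3) -> 10. No state change.
Op 5: fork(P0) -> P2. 5 ppages; refcounts: pp0:1 pp1:3 pp2:3 pp3:3 pp4:2
Op 6: read(P1, v0) -> 46. No state change.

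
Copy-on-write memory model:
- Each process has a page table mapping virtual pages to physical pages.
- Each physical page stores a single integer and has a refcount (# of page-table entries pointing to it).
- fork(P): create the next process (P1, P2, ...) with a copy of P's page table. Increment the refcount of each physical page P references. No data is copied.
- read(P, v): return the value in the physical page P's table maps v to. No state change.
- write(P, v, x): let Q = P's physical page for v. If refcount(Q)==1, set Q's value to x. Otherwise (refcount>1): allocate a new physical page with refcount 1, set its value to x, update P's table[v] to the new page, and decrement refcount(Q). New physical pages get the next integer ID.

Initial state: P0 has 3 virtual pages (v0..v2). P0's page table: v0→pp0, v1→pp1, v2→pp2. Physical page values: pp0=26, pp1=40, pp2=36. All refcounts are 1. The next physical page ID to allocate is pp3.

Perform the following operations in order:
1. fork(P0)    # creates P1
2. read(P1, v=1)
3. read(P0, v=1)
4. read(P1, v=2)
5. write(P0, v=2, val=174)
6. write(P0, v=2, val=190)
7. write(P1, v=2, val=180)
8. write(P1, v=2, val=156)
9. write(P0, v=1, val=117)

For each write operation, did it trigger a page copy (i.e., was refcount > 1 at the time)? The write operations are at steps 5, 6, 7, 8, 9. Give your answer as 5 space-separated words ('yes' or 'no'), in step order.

Op 1: fork(P0) -> P1. 3 ppages; refcounts: pp0:2 pp1:2 pp2:2
Op 2: read(P1, v1) -> 40. No state change.
Op 3: read(P0, v1) -> 40. No state change.
Op 4: read(P1, v2) -> 36. No state change.
Op 5: write(P0, v2, 174). refcount(pp2)=2>1 -> COPY to pp3. 4 ppages; refcounts: pp0:2 pp1:2 pp2:1 pp3:1
Op 6: write(P0, v2, 190). refcount(pp3)=1 -> write in place. 4 ppages; refcounts: pp0:2 pp1:2 pp2:1 pp3:1
Op 7: write(P1, v2, 180). refcount(pp2)=1 -> write in place. 4 ppages; refcounts: pp0:2 pp1:2 pp2:1 pp3:1
Op 8: write(P1, v2, 156). refcount(pp2)=1 -> write in place. 4 ppages; refcounts: pp0:2 pp1:2 pp2:1 pp3:1
Op 9: write(P0, v1, 117). refcount(pp1)=2>1 -> COPY to pp4. 5 ppages; refcounts: pp0:2 pp1:1 pp2:1 pp3:1 pp4:1

yes no no no yes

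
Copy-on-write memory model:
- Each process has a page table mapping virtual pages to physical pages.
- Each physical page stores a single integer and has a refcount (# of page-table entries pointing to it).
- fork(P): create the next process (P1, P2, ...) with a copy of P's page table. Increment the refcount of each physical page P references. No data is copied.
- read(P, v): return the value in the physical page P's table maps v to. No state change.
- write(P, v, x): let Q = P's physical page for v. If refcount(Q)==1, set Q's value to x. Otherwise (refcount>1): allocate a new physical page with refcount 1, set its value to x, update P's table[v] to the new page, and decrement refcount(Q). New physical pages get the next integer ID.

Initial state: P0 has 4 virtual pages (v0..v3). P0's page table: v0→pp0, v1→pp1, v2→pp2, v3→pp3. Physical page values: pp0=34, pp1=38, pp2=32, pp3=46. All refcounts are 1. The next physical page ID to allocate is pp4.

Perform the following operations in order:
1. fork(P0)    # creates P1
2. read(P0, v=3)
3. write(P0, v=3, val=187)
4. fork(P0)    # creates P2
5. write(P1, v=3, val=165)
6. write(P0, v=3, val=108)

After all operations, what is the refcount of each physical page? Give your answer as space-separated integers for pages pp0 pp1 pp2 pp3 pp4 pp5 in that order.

Answer: 3 3 3 1 1 1

Derivation:
Op 1: fork(P0) -> P1. 4 ppages; refcounts: pp0:2 pp1:2 pp2:2 pp3:2
Op 2: read(P0, v3) -> 46. No state change.
Op 3: write(P0, v3, 187). refcount(pp3)=2>1 -> COPY to pp4. 5 ppages; refcounts: pp0:2 pp1:2 pp2:2 pp3:1 pp4:1
Op 4: fork(P0) -> P2. 5 ppages; refcounts: pp0:3 pp1:3 pp2:3 pp3:1 pp4:2
Op 5: write(P1, v3, 165). refcount(pp3)=1 -> write in place. 5 ppages; refcounts: pp0:3 pp1:3 pp2:3 pp3:1 pp4:2
Op 6: write(P0, v3, 108). refcount(pp4)=2>1 -> COPY to pp5. 6 ppages; refcounts: pp0:3 pp1:3 pp2:3 pp3:1 pp4:1 pp5:1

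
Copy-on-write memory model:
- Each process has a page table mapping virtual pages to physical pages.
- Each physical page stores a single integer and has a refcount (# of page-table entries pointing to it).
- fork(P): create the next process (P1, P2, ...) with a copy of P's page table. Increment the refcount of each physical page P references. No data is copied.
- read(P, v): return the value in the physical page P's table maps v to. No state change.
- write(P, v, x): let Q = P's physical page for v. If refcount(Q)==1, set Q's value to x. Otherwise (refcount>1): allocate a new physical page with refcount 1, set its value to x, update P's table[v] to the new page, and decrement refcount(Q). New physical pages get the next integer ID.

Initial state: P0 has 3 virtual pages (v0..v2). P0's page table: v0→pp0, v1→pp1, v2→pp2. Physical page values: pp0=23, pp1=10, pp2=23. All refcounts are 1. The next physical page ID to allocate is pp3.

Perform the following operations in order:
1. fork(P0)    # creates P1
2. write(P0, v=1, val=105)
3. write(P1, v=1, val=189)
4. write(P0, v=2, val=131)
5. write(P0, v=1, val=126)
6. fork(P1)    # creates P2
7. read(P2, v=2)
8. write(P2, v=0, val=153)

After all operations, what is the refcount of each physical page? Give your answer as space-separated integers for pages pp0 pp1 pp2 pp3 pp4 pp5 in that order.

Op 1: fork(P0) -> P1. 3 ppages; refcounts: pp0:2 pp1:2 pp2:2
Op 2: write(P0, v1, 105). refcount(pp1)=2>1 -> COPY to pp3. 4 ppages; refcounts: pp0:2 pp1:1 pp2:2 pp3:1
Op 3: write(P1, v1, 189). refcount(pp1)=1 -> write in place. 4 ppages; refcounts: pp0:2 pp1:1 pp2:2 pp3:1
Op 4: write(P0, v2, 131). refcount(pp2)=2>1 -> COPY to pp4. 5 ppages; refcounts: pp0:2 pp1:1 pp2:1 pp3:1 pp4:1
Op 5: write(P0, v1, 126). refcount(pp3)=1 -> write in place. 5 ppages; refcounts: pp0:2 pp1:1 pp2:1 pp3:1 pp4:1
Op 6: fork(P1) -> P2. 5 ppages; refcounts: pp0:3 pp1:2 pp2:2 pp3:1 pp4:1
Op 7: read(P2, v2) -> 23. No state change.
Op 8: write(P2, v0, 153). refcount(pp0)=3>1 -> COPY to pp5. 6 ppages; refcounts: pp0:2 pp1:2 pp2:2 pp3:1 pp4:1 pp5:1

Answer: 2 2 2 1 1 1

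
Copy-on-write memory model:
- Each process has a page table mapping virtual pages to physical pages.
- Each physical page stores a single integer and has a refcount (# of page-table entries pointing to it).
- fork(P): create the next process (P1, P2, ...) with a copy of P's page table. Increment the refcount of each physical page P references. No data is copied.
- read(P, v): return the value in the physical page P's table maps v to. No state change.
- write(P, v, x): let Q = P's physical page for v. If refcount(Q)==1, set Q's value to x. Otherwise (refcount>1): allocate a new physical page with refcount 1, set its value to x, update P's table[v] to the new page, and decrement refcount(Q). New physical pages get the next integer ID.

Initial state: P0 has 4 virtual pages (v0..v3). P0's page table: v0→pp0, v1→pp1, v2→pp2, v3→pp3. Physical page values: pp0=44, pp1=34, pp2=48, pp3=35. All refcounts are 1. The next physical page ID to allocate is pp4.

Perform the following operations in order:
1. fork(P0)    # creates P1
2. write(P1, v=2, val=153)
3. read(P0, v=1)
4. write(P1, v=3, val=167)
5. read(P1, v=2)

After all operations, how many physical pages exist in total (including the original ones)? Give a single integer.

Op 1: fork(P0) -> P1. 4 ppages; refcounts: pp0:2 pp1:2 pp2:2 pp3:2
Op 2: write(P1, v2, 153). refcount(pp2)=2>1 -> COPY to pp4. 5 ppages; refcounts: pp0:2 pp1:2 pp2:1 pp3:2 pp4:1
Op 3: read(P0, v1) -> 34. No state change.
Op 4: write(P1, v3, 167). refcount(pp3)=2>1 -> COPY to pp5. 6 ppages; refcounts: pp0:2 pp1:2 pp2:1 pp3:1 pp4:1 pp5:1
Op 5: read(P1, v2) -> 153. No state change.

Answer: 6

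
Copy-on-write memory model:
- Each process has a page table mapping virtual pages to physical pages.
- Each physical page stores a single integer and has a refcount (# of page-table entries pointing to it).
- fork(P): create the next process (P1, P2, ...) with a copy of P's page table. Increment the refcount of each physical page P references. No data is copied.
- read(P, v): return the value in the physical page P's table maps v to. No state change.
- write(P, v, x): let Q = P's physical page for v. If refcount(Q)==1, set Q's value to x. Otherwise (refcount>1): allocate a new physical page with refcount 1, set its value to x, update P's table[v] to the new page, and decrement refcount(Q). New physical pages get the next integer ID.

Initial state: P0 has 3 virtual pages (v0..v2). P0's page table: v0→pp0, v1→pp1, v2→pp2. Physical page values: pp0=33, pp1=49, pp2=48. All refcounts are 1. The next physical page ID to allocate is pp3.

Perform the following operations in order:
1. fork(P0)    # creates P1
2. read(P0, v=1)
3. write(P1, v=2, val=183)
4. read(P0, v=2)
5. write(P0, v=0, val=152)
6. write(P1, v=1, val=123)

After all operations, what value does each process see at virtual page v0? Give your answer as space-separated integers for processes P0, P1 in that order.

Op 1: fork(P0) -> P1. 3 ppages; refcounts: pp0:2 pp1:2 pp2:2
Op 2: read(P0, v1) -> 49. No state change.
Op 3: write(P1, v2, 183). refcount(pp2)=2>1 -> COPY to pp3. 4 ppages; refcounts: pp0:2 pp1:2 pp2:1 pp3:1
Op 4: read(P0, v2) -> 48. No state change.
Op 5: write(P0, v0, 152). refcount(pp0)=2>1 -> COPY to pp4. 5 ppages; refcounts: pp0:1 pp1:2 pp2:1 pp3:1 pp4:1
Op 6: write(P1, v1, 123). refcount(pp1)=2>1 -> COPY to pp5. 6 ppages; refcounts: pp0:1 pp1:1 pp2:1 pp3:1 pp4:1 pp5:1
P0: v0 -> pp4 = 152
P1: v0 -> pp0 = 33

Answer: 152 33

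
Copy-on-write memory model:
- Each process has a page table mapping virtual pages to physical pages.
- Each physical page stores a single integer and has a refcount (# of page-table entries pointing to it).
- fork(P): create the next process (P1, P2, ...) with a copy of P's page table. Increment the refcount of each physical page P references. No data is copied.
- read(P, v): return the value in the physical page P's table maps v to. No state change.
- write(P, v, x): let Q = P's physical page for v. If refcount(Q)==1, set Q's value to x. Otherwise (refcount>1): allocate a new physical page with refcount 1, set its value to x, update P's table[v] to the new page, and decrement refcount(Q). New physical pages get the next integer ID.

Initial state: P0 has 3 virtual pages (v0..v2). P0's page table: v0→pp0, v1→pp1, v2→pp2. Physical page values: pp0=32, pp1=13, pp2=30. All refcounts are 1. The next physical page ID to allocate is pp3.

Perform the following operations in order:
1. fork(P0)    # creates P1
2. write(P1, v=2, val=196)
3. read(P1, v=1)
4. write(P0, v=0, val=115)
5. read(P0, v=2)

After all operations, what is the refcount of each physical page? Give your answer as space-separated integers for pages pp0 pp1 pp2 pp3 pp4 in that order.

Op 1: fork(P0) -> P1. 3 ppages; refcounts: pp0:2 pp1:2 pp2:2
Op 2: write(P1, v2, 196). refcount(pp2)=2>1 -> COPY to pp3. 4 ppages; refcounts: pp0:2 pp1:2 pp2:1 pp3:1
Op 3: read(P1, v1) -> 13. No state change.
Op 4: write(P0, v0, 115). refcount(pp0)=2>1 -> COPY to pp4. 5 ppages; refcounts: pp0:1 pp1:2 pp2:1 pp3:1 pp4:1
Op 5: read(P0, v2) -> 30. No state change.

Answer: 1 2 1 1 1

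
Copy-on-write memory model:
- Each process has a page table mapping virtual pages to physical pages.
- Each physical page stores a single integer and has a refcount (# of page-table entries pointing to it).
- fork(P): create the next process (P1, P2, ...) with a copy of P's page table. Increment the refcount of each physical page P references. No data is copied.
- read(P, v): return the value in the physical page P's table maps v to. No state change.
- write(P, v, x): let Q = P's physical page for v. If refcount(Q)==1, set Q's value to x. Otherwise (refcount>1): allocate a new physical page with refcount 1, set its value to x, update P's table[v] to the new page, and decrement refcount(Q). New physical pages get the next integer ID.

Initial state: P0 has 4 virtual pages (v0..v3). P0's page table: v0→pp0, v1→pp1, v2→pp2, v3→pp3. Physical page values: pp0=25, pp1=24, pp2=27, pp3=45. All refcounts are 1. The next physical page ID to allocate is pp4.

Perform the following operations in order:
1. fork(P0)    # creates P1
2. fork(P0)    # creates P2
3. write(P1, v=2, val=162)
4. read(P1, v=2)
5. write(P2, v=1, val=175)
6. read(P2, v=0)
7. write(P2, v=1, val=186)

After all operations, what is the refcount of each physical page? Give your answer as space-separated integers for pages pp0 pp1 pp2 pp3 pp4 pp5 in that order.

Op 1: fork(P0) -> P1. 4 ppages; refcounts: pp0:2 pp1:2 pp2:2 pp3:2
Op 2: fork(P0) -> P2. 4 ppages; refcounts: pp0:3 pp1:3 pp2:3 pp3:3
Op 3: write(P1, v2, 162). refcount(pp2)=3>1 -> COPY to pp4. 5 ppages; refcounts: pp0:3 pp1:3 pp2:2 pp3:3 pp4:1
Op 4: read(P1, v2) -> 162. No state change.
Op 5: write(P2, v1, 175). refcount(pp1)=3>1 -> COPY to pp5. 6 ppages; refcounts: pp0:3 pp1:2 pp2:2 pp3:3 pp4:1 pp5:1
Op 6: read(P2, v0) -> 25. No state change.
Op 7: write(P2, v1, 186). refcount(pp5)=1 -> write in place. 6 ppages; refcounts: pp0:3 pp1:2 pp2:2 pp3:3 pp4:1 pp5:1

Answer: 3 2 2 3 1 1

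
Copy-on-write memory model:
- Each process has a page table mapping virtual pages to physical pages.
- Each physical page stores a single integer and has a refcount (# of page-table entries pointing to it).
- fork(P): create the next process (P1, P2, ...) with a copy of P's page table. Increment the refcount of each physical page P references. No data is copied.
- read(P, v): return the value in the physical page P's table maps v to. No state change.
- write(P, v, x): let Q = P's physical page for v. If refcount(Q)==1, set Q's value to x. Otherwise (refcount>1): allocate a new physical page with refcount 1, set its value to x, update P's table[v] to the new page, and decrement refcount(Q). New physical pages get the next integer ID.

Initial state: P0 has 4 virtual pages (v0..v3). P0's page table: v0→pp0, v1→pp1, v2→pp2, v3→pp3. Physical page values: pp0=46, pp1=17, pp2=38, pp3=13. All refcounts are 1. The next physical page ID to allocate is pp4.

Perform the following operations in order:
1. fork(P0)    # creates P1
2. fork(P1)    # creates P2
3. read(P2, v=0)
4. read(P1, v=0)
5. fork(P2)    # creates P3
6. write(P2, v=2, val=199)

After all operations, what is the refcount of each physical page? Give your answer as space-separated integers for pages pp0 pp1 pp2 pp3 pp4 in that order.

Answer: 4 4 3 4 1

Derivation:
Op 1: fork(P0) -> P1. 4 ppages; refcounts: pp0:2 pp1:2 pp2:2 pp3:2
Op 2: fork(P1) -> P2. 4 ppages; refcounts: pp0:3 pp1:3 pp2:3 pp3:3
Op 3: read(P2, v0) -> 46. No state change.
Op 4: read(P1, v0) -> 46. No state change.
Op 5: fork(P2) -> P3. 4 ppages; refcounts: pp0:4 pp1:4 pp2:4 pp3:4
Op 6: write(P2, v2, 199). refcount(pp2)=4>1 -> COPY to pp4. 5 ppages; refcounts: pp0:4 pp1:4 pp2:3 pp3:4 pp4:1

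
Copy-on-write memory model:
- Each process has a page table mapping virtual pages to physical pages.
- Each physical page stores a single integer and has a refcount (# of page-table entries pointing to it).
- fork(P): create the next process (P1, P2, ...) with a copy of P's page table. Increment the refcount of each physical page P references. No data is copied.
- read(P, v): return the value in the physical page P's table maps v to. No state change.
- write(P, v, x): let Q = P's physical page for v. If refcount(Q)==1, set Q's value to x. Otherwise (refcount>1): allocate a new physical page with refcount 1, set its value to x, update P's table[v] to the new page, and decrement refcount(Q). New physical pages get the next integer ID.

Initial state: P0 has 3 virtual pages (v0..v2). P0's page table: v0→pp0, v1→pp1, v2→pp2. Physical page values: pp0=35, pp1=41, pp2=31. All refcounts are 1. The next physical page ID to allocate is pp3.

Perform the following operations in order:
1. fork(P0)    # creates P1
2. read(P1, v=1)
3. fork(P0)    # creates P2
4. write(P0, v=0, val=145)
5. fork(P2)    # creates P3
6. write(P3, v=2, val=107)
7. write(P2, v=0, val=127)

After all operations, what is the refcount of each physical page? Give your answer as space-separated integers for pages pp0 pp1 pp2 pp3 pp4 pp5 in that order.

Answer: 2 4 3 1 1 1

Derivation:
Op 1: fork(P0) -> P1. 3 ppages; refcounts: pp0:2 pp1:2 pp2:2
Op 2: read(P1, v1) -> 41. No state change.
Op 3: fork(P0) -> P2. 3 ppages; refcounts: pp0:3 pp1:3 pp2:3
Op 4: write(P0, v0, 145). refcount(pp0)=3>1 -> COPY to pp3. 4 ppages; refcounts: pp0:2 pp1:3 pp2:3 pp3:1
Op 5: fork(P2) -> P3. 4 ppages; refcounts: pp0:3 pp1:4 pp2:4 pp3:1
Op 6: write(P3, v2, 107). refcount(pp2)=4>1 -> COPY to pp4. 5 ppages; refcounts: pp0:3 pp1:4 pp2:3 pp3:1 pp4:1
Op 7: write(P2, v0, 127). refcount(pp0)=3>1 -> COPY to pp5. 6 ppages; refcounts: pp0:2 pp1:4 pp2:3 pp3:1 pp4:1 pp5:1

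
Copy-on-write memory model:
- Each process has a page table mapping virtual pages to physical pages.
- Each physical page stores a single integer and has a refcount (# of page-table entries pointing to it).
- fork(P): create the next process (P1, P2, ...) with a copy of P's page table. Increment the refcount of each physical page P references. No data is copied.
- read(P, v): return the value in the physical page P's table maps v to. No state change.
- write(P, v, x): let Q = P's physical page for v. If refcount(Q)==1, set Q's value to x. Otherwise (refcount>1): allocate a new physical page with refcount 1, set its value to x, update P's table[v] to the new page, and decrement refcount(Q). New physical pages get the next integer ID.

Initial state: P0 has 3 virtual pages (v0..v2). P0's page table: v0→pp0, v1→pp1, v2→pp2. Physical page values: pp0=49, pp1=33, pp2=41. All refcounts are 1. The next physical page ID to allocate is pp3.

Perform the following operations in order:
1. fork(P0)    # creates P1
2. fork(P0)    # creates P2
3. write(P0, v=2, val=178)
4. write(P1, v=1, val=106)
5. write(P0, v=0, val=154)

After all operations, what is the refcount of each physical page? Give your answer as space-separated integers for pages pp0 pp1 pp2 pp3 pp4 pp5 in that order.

Op 1: fork(P0) -> P1. 3 ppages; refcounts: pp0:2 pp1:2 pp2:2
Op 2: fork(P0) -> P2. 3 ppages; refcounts: pp0:3 pp1:3 pp2:3
Op 3: write(P0, v2, 178). refcount(pp2)=3>1 -> COPY to pp3. 4 ppages; refcounts: pp0:3 pp1:3 pp2:2 pp3:1
Op 4: write(P1, v1, 106). refcount(pp1)=3>1 -> COPY to pp4. 5 ppages; refcounts: pp0:3 pp1:2 pp2:2 pp3:1 pp4:1
Op 5: write(P0, v0, 154). refcount(pp0)=3>1 -> COPY to pp5. 6 ppages; refcounts: pp0:2 pp1:2 pp2:2 pp3:1 pp4:1 pp5:1

Answer: 2 2 2 1 1 1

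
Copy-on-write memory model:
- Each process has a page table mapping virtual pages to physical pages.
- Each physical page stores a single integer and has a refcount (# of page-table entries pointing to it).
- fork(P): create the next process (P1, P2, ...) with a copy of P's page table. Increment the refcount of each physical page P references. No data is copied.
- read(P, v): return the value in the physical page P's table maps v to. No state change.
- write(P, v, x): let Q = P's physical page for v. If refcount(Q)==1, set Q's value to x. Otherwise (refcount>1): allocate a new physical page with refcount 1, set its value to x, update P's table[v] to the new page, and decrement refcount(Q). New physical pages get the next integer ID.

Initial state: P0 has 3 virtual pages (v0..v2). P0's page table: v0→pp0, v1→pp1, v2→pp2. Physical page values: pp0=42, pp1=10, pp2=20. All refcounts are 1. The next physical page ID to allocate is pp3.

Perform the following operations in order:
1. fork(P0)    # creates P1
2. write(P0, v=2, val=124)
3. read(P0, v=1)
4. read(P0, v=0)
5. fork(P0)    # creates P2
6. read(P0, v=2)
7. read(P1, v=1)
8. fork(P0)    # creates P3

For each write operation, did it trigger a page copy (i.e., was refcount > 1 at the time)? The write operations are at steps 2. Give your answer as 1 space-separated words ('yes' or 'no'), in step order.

Op 1: fork(P0) -> P1. 3 ppages; refcounts: pp0:2 pp1:2 pp2:2
Op 2: write(P0, v2, 124). refcount(pp2)=2>1 -> COPY to pp3. 4 ppages; refcounts: pp0:2 pp1:2 pp2:1 pp3:1
Op 3: read(P0, v1) -> 10. No state change.
Op 4: read(P0, v0) -> 42. No state change.
Op 5: fork(P0) -> P2. 4 ppages; refcounts: pp0:3 pp1:3 pp2:1 pp3:2
Op 6: read(P0, v2) -> 124. No state change.
Op 7: read(P1, v1) -> 10. No state change.
Op 8: fork(P0) -> P3. 4 ppages; refcounts: pp0:4 pp1:4 pp2:1 pp3:3

yes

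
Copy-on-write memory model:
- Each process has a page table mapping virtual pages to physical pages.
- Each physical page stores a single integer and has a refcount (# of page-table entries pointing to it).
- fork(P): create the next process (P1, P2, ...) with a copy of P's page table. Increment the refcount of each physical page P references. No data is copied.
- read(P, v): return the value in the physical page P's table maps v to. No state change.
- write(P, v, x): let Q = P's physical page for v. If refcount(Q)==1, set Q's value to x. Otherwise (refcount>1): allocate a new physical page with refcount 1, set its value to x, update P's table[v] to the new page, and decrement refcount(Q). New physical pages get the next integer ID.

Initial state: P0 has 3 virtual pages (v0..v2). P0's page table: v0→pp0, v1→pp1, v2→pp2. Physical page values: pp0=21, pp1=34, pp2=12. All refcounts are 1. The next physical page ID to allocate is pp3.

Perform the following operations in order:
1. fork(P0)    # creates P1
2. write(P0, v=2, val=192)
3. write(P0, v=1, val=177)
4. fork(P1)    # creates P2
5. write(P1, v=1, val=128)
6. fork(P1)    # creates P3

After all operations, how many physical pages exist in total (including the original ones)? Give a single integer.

Op 1: fork(P0) -> P1. 3 ppages; refcounts: pp0:2 pp1:2 pp2:2
Op 2: write(P0, v2, 192). refcount(pp2)=2>1 -> COPY to pp3. 4 ppages; refcounts: pp0:2 pp1:2 pp2:1 pp3:1
Op 3: write(P0, v1, 177). refcount(pp1)=2>1 -> COPY to pp4. 5 ppages; refcounts: pp0:2 pp1:1 pp2:1 pp3:1 pp4:1
Op 4: fork(P1) -> P2. 5 ppages; refcounts: pp0:3 pp1:2 pp2:2 pp3:1 pp4:1
Op 5: write(P1, v1, 128). refcount(pp1)=2>1 -> COPY to pp5. 6 ppages; refcounts: pp0:3 pp1:1 pp2:2 pp3:1 pp4:1 pp5:1
Op 6: fork(P1) -> P3. 6 ppages; refcounts: pp0:4 pp1:1 pp2:3 pp3:1 pp4:1 pp5:2

Answer: 6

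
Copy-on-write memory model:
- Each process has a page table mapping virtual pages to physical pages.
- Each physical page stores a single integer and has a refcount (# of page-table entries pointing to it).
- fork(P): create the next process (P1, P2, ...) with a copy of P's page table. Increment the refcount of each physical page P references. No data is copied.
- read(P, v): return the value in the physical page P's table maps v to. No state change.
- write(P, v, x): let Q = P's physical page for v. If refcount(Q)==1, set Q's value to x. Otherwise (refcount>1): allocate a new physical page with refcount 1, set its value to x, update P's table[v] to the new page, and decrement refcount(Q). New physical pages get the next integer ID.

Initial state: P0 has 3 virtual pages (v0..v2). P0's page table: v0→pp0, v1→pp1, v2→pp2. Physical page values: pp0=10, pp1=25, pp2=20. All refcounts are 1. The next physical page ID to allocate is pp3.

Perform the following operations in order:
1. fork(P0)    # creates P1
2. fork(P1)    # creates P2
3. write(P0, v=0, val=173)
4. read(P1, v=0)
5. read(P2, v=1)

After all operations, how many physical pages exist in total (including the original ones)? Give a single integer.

Op 1: fork(P0) -> P1. 3 ppages; refcounts: pp0:2 pp1:2 pp2:2
Op 2: fork(P1) -> P2. 3 ppages; refcounts: pp0:3 pp1:3 pp2:3
Op 3: write(P0, v0, 173). refcount(pp0)=3>1 -> COPY to pp3. 4 ppages; refcounts: pp0:2 pp1:3 pp2:3 pp3:1
Op 4: read(P1, v0) -> 10. No state change.
Op 5: read(P2, v1) -> 25. No state change.

Answer: 4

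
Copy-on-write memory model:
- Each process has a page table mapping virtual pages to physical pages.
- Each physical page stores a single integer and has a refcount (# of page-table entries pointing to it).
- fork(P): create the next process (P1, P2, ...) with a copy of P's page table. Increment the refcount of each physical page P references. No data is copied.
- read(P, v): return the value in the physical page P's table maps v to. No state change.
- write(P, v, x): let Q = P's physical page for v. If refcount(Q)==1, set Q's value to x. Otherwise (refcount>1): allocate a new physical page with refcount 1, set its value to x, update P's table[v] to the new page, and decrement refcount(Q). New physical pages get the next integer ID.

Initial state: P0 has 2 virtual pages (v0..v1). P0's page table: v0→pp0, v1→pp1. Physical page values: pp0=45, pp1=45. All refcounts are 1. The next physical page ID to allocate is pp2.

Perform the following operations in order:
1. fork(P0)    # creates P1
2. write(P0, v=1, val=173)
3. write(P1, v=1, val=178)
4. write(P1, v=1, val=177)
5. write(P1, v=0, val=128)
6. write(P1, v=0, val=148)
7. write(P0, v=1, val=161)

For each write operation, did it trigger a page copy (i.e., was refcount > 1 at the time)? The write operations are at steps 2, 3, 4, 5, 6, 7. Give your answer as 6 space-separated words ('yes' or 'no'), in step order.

Op 1: fork(P0) -> P1. 2 ppages; refcounts: pp0:2 pp1:2
Op 2: write(P0, v1, 173). refcount(pp1)=2>1 -> COPY to pp2. 3 ppages; refcounts: pp0:2 pp1:1 pp2:1
Op 3: write(P1, v1, 178). refcount(pp1)=1 -> write in place. 3 ppages; refcounts: pp0:2 pp1:1 pp2:1
Op 4: write(P1, v1, 177). refcount(pp1)=1 -> write in place. 3 ppages; refcounts: pp0:2 pp1:1 pp2:1
Op 5: write(P1, v0, 128). refcount(pp0)=2>1 -> COPY to pp3. 4 ppages; refcounts: pp0:1 pp1:1 pp2:1 pp3:1
Op 6: write(P1, v0, 148). refcount(pp3)=1 -> write in place. 4 ppages; refcounts: pp0:1 pp1:1 pp2:1 pp3:1
Op 7: write(P0, v1, 161). refcount(pp2)=1 -> write in place. 4 ppages; refcounts: pp0:1 pp1:1 pp2:1 pp3:1

yes no no yes no no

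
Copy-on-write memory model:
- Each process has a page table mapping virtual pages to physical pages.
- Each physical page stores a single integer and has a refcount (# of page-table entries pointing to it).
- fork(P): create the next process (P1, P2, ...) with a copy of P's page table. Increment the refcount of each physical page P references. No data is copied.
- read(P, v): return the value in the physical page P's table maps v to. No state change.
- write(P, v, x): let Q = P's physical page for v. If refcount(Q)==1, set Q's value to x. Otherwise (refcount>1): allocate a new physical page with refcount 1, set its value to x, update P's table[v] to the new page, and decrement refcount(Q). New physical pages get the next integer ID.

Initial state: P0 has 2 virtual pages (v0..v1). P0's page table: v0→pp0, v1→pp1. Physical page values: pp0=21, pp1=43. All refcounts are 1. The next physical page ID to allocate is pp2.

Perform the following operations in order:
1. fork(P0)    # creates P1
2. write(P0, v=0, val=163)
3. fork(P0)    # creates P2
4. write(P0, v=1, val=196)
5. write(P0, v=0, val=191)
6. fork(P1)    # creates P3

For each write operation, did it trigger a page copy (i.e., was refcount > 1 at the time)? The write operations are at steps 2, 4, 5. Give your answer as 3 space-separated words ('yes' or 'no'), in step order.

Op 1: fork(P0) -> P1. 2 ppages; refcounts: pp0:2 pp1:2
Op 2: write(P0, v0, 163). refcount(pp0)=2>1 -> COPY to pp2. 3 ppages; refcounts: pp0:1 pp1:2 pp2:1
Op 3: fork(P0) -> P2. 3 ppages; refcounts: pp0:1 pp1:3 pp2:2
Op 4: write(P0, v1, 196). refcount(pp1)=3>1 -> COPY to pp3. 4 ppages; refcounts: pp0:1 pp1:2 pp2:2 pp3:1
Op 5: write(P0, v0, 191). refcount(pp2)=2>1 -> COPY to pp4. 5 ppages; refcounts: pp0:1 pp1:2 pp2:1 pp3:1 pp4:1
Op 6: fork(P1) -> P3. 5 ppages; refcounts: pp0:2 pp1:3 pp2:1 pp3:1 pp4:1

yes yes yes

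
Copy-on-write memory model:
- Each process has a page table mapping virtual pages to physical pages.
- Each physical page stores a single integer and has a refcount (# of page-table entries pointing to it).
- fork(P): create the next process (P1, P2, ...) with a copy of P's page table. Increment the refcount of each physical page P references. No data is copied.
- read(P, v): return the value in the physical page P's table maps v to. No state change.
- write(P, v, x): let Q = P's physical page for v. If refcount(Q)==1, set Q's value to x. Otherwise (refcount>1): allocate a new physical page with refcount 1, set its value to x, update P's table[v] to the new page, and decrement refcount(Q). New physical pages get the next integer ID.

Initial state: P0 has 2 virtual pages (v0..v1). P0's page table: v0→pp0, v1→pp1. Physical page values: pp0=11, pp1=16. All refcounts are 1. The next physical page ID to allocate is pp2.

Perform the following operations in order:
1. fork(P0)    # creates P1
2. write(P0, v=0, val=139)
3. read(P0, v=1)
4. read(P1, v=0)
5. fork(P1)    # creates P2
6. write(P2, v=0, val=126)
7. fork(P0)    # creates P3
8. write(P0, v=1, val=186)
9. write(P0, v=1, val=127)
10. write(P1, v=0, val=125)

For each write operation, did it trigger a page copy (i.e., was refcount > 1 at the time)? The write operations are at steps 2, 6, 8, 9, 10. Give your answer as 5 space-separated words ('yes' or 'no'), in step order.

Op 1: fork(P0) -> P1. 2 ppages; refcounts: pp0:2 pp1:2
Op 2: write(P0, v0, 139). refcount(pp0)=2>1 -> COPY to pp2. 3 ppages; refcounts: pp0:1 pp1:2 pp2:1
Op 3: read(P0, v1) -> 16. No state change.
Op 4: read(P1, v0) -> 11. No state change.
Op 5: fork(P1) -> P2. 3 ppages; refcounts: pp0:2 pp1:3 pp2:1
Op 6: write(P2, v0, 126). refcount(pp0)=2>1 -> COPY to pp3. 4 ppages; refcounts: pp0:1 pp1:3 pp2:1 pp3:1
Op 7: fork(P0) -> P3. 4 ppages; refcounts: pp0:1 pp1:4 pp2:2 pp3:1
Op 8: write(P0, v1, 186). refcount(pp1)=4>1 -> COPY to pp4. 5 ppages; refcounts: pp0:1 pp1:3 pp2:2 pp3:1 pp4:1
Op 9: write(P0, v1, 127). refcount(pp4)=1 -> write in place. 5 ppages; refcounts: pp0:1 pp1:3 pp2:2 pp3:1 pp4:1
Op 10: write(P1, v0, 125). refcount(pp0)=1 -> write in place. 5 ppages; refcounts: pp0:1 pp1:3 pp2:2 pp3:1 pp4:1

yes yes yes no no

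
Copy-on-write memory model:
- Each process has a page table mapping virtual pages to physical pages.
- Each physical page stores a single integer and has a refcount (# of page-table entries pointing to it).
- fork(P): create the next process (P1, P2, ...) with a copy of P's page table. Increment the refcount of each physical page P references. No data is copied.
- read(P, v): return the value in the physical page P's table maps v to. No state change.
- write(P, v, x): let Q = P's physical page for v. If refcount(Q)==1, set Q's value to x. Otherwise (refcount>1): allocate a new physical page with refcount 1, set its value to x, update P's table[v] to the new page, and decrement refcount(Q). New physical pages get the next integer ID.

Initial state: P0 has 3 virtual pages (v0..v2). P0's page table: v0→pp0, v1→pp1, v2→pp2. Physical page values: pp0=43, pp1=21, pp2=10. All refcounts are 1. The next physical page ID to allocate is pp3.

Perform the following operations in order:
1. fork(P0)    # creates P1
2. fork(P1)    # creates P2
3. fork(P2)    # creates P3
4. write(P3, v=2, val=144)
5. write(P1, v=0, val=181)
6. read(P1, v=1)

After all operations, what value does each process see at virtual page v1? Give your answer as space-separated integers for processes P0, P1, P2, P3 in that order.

Answer: 21 21 21 21

Derivation:
Op 1: fork(P0) -> P1. 3 ppages; refcounts: pp0:2 pp1:2 pp2:2
Op 2: fork(P1) -> P2. 3 ppages; refcounts: pp0:3 pp1:3 pp2:3
Op 3: fork(P2) -> P3. 3 ppages; refcounts: pp0:4 pp1:4 pp2:4
Op 4: write(P3, v2, 144). refcount(pp2)=4>1 -> COPY to pp3. 4 ppages; refcounts: pp0:4 pp1:4 pp2:3 pp3:1
Op 5: write(P1, v0, 181). refcount(pp0)=4>1 -> COPY to pp4. 5 ppages; refcounts: pp0:3 pp1:4 pp2:3 pp3:1 pp4:1
Op 6: read(P1, v1) -> 21. No state change.
P0: v1 -> pp1 = 21
P1: v1 -> pp1 = 21
P2: v1 -> pp1 = 21
P3: v1 -> pp1 = 21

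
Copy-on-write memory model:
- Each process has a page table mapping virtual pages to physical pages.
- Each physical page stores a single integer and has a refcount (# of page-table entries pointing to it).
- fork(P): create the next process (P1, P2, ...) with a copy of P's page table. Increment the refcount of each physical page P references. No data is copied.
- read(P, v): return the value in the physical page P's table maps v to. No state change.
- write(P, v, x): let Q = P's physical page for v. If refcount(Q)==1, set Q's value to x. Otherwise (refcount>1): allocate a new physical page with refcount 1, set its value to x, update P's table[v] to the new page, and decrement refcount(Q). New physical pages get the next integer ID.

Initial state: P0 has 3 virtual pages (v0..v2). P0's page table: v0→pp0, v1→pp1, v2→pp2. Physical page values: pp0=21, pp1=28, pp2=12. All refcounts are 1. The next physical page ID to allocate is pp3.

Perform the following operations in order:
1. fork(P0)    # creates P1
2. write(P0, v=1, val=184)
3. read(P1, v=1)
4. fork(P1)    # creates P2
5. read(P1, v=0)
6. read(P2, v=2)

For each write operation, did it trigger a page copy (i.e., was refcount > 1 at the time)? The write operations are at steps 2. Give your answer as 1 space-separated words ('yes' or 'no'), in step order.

Op 1: fork(P0) -> P1. 3 ppages; refcounts: pp0:2 pp1:2 pp2:2
Op 2: write(P0, v1, 184). refcount(pp1)=2>1 -> COPY to pp3. 4 ppages; refcounts: pp0:2 pp1:1 pp2:2 pp3:1
Op 3: read(P1, v1) -> 28. No state change.
Op 4: fork(P1) -> P2. 4 ppages; refcounts: pp0:3 pp1:2 pp2:3 pp3:1
Op 5: read(P1, v0) -> 21. No state change.
Op 6: read(P2, v2) -> 12. No state change.

yes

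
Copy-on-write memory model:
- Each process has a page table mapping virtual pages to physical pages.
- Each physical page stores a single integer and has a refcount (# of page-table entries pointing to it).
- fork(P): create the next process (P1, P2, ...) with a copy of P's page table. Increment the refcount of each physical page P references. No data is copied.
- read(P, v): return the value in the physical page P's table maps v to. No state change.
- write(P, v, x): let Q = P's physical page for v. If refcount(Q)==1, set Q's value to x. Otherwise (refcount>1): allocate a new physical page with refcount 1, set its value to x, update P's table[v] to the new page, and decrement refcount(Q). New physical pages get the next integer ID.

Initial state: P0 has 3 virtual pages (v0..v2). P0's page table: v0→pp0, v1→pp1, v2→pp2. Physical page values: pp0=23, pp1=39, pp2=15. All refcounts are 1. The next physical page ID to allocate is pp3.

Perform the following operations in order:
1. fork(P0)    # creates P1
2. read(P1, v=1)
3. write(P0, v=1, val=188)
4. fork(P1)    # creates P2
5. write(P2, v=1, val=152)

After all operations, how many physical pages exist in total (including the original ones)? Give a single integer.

Op 1: fork(P0) -> P1. 3 ppages; refcounts: pp0:2 pp1:2 pp2:2
Op 2: read(P1, v1) -> 39. No state change.
Op 3: write(P0, v1, 188). refcount(pp1)=2>1 -> COPY to pp3. 4 ppages; refcounts: pp0:2 pp1:1 pp2:2 pp3:1
Op 4: fork(P1) -> P2. 4 ppages; refcounts: pp0:3 pp1:2 pp2:3 pp3:1
Op 5: write(P2, v1, 152). refcount(pp1)=2>1 -> COPY to pp4. 5 ppages; refcounts: pp0:3 pp1:1 pp2:3 pp3:1 pp4:1

Answer: 5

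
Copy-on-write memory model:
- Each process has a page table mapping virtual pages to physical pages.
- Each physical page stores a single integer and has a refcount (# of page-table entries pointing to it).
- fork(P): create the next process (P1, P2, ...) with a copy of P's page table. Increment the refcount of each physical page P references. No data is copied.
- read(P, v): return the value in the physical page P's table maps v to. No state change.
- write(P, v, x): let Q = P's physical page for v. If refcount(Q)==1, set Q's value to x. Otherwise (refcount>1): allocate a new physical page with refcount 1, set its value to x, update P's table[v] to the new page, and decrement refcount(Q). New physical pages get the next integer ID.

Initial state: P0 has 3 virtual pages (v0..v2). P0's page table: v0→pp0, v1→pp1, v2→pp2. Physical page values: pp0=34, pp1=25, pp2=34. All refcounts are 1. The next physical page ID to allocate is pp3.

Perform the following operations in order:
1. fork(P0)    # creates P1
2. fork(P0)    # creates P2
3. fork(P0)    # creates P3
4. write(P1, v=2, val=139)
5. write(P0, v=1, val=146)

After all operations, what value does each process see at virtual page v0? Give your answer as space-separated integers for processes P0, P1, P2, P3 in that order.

Answer: 34 34 34 34

Derivation:
Op 1: fork(P0) -> P1. 3 ppages; refcounts: pp0:2 pp1:2 pp2:2
Op 2: fork(P0) -> P2. 3 ppages; refcounts: pp0:3 pp1:3 pp2:3
Op 3: fork(P0) -> P3. 3 ppages; refcounts: pp0:4 pp1:4 pp2:4
Op 4: write(P1, v2, 139). refcount(pp2)=4>1 -> COPY to pp3. 4 ppages; refcounts: pp0:4 pp1:4 pp2:3 pp3:1
Op 5: write(P0, v1, 146). refcount(pp1)=4>1 -> COPY to pp4. 5 ppages; refcounts: pp0:4 pp1:3 pp2:3 pp3:1 pp4:1
P0: v0 -> pp0 = 34
P1: v0 -> pp0 = 34
P2: v0 -> pp0 = 34
P3: v0 -> pp0 = 34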